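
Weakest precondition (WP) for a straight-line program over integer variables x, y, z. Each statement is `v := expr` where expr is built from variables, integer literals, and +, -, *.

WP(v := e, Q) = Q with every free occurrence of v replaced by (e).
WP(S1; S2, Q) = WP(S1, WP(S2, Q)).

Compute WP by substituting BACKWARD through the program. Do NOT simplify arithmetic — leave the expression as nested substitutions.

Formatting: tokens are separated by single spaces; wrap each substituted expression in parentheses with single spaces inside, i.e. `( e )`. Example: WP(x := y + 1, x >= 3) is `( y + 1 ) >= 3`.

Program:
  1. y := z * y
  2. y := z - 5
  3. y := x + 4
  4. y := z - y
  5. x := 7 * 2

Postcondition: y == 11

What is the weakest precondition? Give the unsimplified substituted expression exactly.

post: y == 11
stmt 5: x := 7 * 2  -- replace 0 occurrence(s) of x with (7 * 2)
  => y == 11
stmt 4: y := z - y  -- replace 1 occurrence(s) of y with (z - y)
  => ( z - y ) == 11
stmt 3: y := x + 4  -- replace 1 occurrence(s) of y with (x + 4)
  => ( z - ( x + 4 ) ) == 11
stmt 2: y := z - 5  -- replace 0 occurrence(s) of y with (z - 5)
  => ( z - ( x + 4 ) ) == 11
stmt 1: y := z * y  -- replace 0 occurrence(s) of y with (z * y)
  => ( z - ( x + 4 ) ) == 11

Answer: ( z - ( x + 4 ) ) == 11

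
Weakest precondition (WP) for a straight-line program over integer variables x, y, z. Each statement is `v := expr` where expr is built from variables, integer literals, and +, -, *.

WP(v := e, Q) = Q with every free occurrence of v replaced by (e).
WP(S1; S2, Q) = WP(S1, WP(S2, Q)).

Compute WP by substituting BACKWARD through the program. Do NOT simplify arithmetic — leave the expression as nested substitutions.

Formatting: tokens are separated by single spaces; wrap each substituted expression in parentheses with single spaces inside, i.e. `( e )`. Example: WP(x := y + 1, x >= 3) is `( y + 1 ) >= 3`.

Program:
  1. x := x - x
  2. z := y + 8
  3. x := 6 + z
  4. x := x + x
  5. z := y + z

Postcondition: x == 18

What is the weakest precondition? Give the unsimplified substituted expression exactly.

post: x == 18
stmt 5: z := y + z  -- replace 0 occurrence(s) of z with (y + z)
  => x == 18
stmt 4: x := x + x  -- replace 1 occurrence(s) of x with (x + x)
  => ( x + x ) == 18
stmt 3: x := 6 + z  -- replace 2 occurrence(s) of x with (6 + z)
  => ( ( 6 + z ) + ( 6 + z ) ) == 18
stmt 2: z := y + 8  -- replace 2 occurrence(s) of z with (y + 8)
  => ( ( 6 + ( y + 8 ) ) + ( 6 + ( y + 8 ) ) ) == 18
stmt 1: x := x - x  -- replace 0 occurrence(s) of x with (x - x)
  => ( ( 6 + ( y + 8 ) ) + ( 6 + ( y + 8 ) ) ) == 18

Answer: ( ( 6 + ( y + 8 ) ) + ( 6 + ( y + 8 ) ) ) == 18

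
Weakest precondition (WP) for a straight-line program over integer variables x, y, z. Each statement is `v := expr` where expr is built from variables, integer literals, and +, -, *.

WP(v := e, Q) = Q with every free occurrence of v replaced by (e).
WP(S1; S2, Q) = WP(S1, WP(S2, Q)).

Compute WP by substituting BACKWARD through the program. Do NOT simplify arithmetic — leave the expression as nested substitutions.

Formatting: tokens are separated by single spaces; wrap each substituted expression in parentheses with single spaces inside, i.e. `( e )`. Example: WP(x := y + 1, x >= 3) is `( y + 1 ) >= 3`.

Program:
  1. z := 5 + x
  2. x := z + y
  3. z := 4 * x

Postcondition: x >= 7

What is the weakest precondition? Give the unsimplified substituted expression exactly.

post: x >= 7
stmt 3: z := 4 * x  -- replace 0 occurrence(s) of z with (4 * x)
  => x >= 7
stmt 2: x := z + y  -- replace 1 occurrence(s) of x with (z + y)
  => ( z + y ) >= 7
stmt 1: z := 5 + x  -- replace 1 occurrence(s) of z with (5 + x)
  => ( ( 5 + x ) + y ) >= 7

Answer: ( ( 5 + x ) + y ) >= 7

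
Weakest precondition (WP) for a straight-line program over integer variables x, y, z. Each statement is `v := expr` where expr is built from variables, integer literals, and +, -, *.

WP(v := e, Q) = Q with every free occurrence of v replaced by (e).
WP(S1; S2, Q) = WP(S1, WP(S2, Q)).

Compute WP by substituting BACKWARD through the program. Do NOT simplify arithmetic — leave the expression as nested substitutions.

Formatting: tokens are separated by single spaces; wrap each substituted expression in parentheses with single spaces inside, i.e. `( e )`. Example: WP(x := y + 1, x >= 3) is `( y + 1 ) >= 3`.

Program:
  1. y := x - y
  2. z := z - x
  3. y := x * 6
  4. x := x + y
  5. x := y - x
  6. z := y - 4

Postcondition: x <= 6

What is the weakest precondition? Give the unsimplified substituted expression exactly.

post: x <= 6
stmt 6: z := y - 4  -- replace 0 occurrence(s) of z with (y - 4)
  => x <= 6
stmt 5: x := y - x  -- replace 1 occurrence(s) of x with (y - x)
  => ( y - x ) <= 6
stmt 4: x := x + y  -- replace 1 occurrence(s) of x with (x + y)
  => ( y - ( x + y ) ) <= 6
stmt 3: y := x * 6  -- replace 2 occurrence(s) of y with (x * 6)
  => ( ( x * 6 ) - ( x + ( x * 6 ) ) ) <= 6
stmt 2: z := z - x  -- replace 0 occurrence(s) of z with (z - x)
  => ( ( x * 6 ) - ( x + ( x * 6 ) ) ) <= 6
stmt 1: y := x - y  -- replace 0 occurrence(s) of y with (x - y)
  => ( ( x * 6 ) - ( x + ( x * 6 ) ) ) <= 6

Answer: ( ( x * 6 ) - ( x + ( x * 6 ) ) ) <= 6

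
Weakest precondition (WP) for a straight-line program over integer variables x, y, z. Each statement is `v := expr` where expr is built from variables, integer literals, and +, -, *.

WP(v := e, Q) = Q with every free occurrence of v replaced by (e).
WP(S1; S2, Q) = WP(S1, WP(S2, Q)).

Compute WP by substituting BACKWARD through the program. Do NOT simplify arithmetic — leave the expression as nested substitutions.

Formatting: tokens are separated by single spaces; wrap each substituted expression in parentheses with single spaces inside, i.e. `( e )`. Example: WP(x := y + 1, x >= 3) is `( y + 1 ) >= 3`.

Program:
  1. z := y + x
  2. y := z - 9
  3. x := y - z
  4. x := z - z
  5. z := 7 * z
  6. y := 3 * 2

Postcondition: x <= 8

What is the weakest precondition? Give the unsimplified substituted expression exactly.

Answer: ( ( y + x ) - ( y + x ) ) <= 8

Derivation:
post: x <= 8
stmt 6: y := 3 * 2  -- replace 0 occurrence(s) of y with (3 * 2)
  => x <= 8
stmt 5: z := 7 * z  -- replace 0 occurrence(s) of z with (7 * z)
  => x <= 8
stmt 4: x := z - z  -- replace 1 occurrence(s) of x with (z - z)
  => ( z - z ) <= 8
stmt 3: x := y - z  -- replace 0 occurrence(s) of x with (y - z)
  => ( z - z ) <= 8
stmt 2: y := z - 9  -- replace 0 occurrence(s) of y with (z - 9)
  => ( z - z ) <= 8
stmt 1: z := y + x  -- replace 2 occurrence(s) of z with (y + x)
  => ( ( y + x ) - ( y + x ) ) <= 8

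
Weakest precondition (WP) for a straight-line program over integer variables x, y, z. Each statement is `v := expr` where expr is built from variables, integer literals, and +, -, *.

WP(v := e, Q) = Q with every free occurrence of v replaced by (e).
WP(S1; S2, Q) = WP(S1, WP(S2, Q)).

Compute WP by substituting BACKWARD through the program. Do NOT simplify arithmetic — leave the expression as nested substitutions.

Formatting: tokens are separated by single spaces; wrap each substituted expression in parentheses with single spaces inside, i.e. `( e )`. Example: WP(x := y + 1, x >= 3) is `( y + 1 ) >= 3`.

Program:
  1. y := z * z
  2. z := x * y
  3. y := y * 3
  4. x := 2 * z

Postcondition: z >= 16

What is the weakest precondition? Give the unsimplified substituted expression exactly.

post: z >= 16
stmt 4: x := 2 * z  -- replace 0 occurrence(s) of x with (2 * z)
  => z >= 16
stmt 3: y := y * 3  -- replace 0 occurrence(s) of y with (y * 3)
  => z >= 16
stmt 2: z := x * y  -- replace 1 occurrence(s) of z with (x * y)
  => ( x * y ) >= 16
stmt 1: y := z * z  -- replace 1 occurrence(s) of y with (z * z)
  => ( x * ( z * z ) ) >= 16

Answer: ( x * ( z * z ) ) >= 16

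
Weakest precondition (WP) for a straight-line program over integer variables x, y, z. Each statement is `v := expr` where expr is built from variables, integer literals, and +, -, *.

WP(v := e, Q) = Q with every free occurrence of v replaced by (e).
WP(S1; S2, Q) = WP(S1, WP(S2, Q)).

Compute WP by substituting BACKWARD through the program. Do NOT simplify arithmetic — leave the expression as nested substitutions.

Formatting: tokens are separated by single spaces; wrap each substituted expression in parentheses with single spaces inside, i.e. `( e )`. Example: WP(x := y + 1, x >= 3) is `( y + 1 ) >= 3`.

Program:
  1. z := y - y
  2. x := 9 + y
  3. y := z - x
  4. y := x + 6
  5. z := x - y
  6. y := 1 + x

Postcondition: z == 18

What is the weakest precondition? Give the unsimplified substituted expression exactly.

Answer: ( ( 9 + y ) - ( ( 9 + y ) + 6 ) ) == 18

Derivation:
post: z == 18
stmt 6: y := 1 + x  -- replace 0 occurrence(s) of y with (1 + x)
  => z == 18
stmt 5: z := x - y  -- replace 1 occurrence(s) of z with (x - y)
  => ( x - y ) == 18
stmt 4: y := x + 6  -- replace 1 occurrence(s) of y with (x + 6)
  => ( x - ( x + 6 ) ) == 18
stmt 3: y := z - x  -- replace 0 occurrence(s) of y with (z - x)
  => ( x - ( x + 6 ) ) == 18
stmt 2: x := 9 + y  -- replace 2 occurrence(s) of x with (9 + y)
  => ( ( 9 + y ) - ( ( 9 + y ) + 6 ) ) == 18
stmt 1: z := y - y  -- replace 0 occurrence(s) of z with (y - y)
  => ( ( 9 + y ) - ( ( 9 + y ) + 6 ) ) == 18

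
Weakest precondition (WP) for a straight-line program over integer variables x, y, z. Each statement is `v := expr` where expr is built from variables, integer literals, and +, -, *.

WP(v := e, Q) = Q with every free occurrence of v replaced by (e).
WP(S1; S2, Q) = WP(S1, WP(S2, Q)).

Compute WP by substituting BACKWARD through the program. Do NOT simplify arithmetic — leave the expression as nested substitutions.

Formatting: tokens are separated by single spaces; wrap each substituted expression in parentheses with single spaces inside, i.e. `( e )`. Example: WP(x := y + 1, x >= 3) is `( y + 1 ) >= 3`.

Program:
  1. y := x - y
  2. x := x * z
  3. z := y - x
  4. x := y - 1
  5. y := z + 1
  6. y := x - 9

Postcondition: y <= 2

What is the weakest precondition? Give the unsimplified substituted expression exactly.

post: y <= 2
stmt 6: y := x - 9  -- replace 1 occurrence(s) of y with (x - 9)
  => ( x - 9 ) <= 2
stmt 5: y := z + 1  -- replace 0 occurrence(s) of y with (z + 1)
  => ( x - 9 ) <= 2
stmt 4: x := y - 1  -- replace 1 occurrence(s) of x with (y - 1)
  => ( ( y - 1 ) - 9 ) <= 2
stmt 3: z := y - x  -- replace 0 occurrence(s) of z with (y - x)
  => ( ( y - 1 ) - 9 ) <= 2
stmt 2: x := x * z  -- replace 0 occurrence(s) of x with (x * z)
  => ( ( y - 1 ) - 9 ) <= 2
stmt 1: y := x - y  -- replace 1 occurrence(s) of y with (x - y)
  => ( ( ( x - y ) - 1 ) - 9 ) <= 2

Answer: ( ( ( x - y ) - 1 ) - 9 ) <= 2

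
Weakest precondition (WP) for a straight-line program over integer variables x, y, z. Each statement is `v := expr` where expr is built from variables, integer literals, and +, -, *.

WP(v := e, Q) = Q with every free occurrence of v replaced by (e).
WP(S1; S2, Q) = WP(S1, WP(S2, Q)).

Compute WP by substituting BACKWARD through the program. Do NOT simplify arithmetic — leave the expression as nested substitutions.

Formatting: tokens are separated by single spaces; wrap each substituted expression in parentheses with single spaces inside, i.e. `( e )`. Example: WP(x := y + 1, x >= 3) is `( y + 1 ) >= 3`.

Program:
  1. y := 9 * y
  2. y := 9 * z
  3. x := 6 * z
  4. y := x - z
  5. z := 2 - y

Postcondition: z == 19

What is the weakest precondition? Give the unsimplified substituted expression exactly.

Answer: ( 2 - ( ( 6 * z ) - z ) ) == 19

Derivation:
post: z == 19
stmt 5: z := 2 - y  -- replace 1 occurrence(s) of z with (2 - y)
  => ( 2 - y ) == 19
stmt 4: y := x - z  -- replace 1 occurrence(s) of y with (x - z)
  => ( 2 - ( x - z ) ) == 19
stmt 3: x := 6 * z  -- replace 1 occurrence(s) of x with (6 * z)
  => ( 2 - ( ( 6 * z ) - z ) ) == 19
stmt 2: y := 9 * z  -- replace 0 occurrence(s) of y with (9 * z)
  => ( 2 - ( ( 6 * z ) - z ) ) == 19
stmt 1: y := 9 * y  -- replace 0 occurrence(s) of y with (9 * y)
  => ( 2 - ( ( 6 * z ) - z ) ) == 19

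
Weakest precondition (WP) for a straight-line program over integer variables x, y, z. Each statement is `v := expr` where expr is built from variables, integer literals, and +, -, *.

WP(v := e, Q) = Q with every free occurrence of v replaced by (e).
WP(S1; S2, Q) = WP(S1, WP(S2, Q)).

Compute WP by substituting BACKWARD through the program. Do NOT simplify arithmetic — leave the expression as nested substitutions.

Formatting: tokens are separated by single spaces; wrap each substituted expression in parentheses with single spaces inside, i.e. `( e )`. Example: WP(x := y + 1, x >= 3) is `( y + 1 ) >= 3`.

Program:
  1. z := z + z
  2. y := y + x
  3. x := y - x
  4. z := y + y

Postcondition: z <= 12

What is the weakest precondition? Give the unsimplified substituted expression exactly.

Answer: ( ( y + x ) + ( y + x ) ) <= 12

Derivation:
post: z <= 12
stmt 4: z := y + y  -- replace 1 occurrence(s) of z with (y + y)
  => ( y + y ) <= 12
stmt 3: x := y - x  -- replace 0 occurrence(s) of x with (y - x)
  => ( y + y ) <= 12
stmt 2: y := y + x  -- replace 2 occurrence(s) of y with (y + x)
  => ( ( y + x ) + ( y + x ) ) <= 12
stmt 1: z := z + z  -- replace 0 occurrence(s) of z with (z + z)
  => ( ( y + x ) + ( y + x ) ) <= 12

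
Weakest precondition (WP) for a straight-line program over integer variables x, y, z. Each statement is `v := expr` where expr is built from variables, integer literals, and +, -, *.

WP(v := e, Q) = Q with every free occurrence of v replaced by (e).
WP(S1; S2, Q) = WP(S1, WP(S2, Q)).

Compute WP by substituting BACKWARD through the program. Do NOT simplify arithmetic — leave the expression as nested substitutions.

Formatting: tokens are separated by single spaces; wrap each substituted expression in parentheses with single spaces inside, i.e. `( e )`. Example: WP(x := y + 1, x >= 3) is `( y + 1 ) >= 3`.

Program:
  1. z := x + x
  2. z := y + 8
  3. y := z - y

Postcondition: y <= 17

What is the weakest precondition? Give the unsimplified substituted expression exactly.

Answer: ( ( y + 8 ) - y ) <= 17

Derivation:
post: y <= 17
stmt 3: y := z - y  -- replace 1 occurrence(s) of y with (z - y)
  => ( z - y ) <= 17
stmt 2: z := y + 8  -- replace 1 occurrence(s) of z with (y + 8)
  => ( ( y + 8 ) - y ) <= 17
stmt 1: z := x + x  -- replace 0 occurrence(s) of z with (x + x)
  => ( ( y + 8 ) - y ) <= 17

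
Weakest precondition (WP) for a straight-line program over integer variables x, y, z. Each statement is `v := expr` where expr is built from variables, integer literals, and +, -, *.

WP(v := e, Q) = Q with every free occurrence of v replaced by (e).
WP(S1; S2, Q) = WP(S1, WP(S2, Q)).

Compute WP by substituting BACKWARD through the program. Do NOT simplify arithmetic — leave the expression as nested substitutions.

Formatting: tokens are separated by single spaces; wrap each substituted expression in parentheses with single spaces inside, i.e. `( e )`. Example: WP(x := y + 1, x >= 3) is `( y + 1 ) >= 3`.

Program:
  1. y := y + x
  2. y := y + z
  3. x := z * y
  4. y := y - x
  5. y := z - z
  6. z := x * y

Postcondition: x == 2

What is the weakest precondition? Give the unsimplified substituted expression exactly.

post: x == 2
stmt 6: z := x * y  -- replace 0 occurrence(s) of z with (x * y)
  => x == 2
stmt 5: y := z - z  -- replace 0 occurrence(s) of y with (z - z)
  => x == 2
stmt 4: y := y - x  -- replace 0 occurrence(s) of y with (y - x)
  => x == 2
stmt 3: x := z * y  -- replace 1 occurrence(s) of x with (z * y)
  => ( z * y ) == 2
stmt 2: y := y + z  -- replace 1 occurrence(s) of y with (y + z)
  => ( z * ( y + z ) ) == 2
stmt 1: y := y + x  -- replace 1 occurrence(s) of y with (y + x)
  => ( z * ( ( y + x ) + z ) ) == 2

Answer: ( z * ( ( y + x ) + z ) ) == 2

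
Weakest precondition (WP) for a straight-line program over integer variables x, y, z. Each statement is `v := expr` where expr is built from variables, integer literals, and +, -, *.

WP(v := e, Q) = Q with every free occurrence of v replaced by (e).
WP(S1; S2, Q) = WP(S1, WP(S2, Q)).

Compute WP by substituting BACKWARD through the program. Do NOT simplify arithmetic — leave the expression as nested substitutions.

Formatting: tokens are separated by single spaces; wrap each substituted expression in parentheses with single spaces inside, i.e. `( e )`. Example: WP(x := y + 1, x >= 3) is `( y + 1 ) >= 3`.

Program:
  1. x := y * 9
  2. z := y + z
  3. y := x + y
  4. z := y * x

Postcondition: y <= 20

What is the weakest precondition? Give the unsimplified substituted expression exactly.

post: y <= 20
stmt 4: z := y * x  -- replace 0 occurrence(s) of z with (y * x)
  => y <= 20
stmt 3: y := x + y  -- replace 1 occurrence(s) of y with (x + y)
  => ( x + y ) <= 20
stmt 2: z := y + z  -- replace 0 occurrence(s) of z with (y + z)
  => ( x + y ) <= 20
stmt 1: x := y * 9  -- replace 1 occurrence(s) of x with (y * 9)
  => ( ( y * 9 ) + y ) <= 20

Answer: ( ( y * 9 ) + y ) <= 20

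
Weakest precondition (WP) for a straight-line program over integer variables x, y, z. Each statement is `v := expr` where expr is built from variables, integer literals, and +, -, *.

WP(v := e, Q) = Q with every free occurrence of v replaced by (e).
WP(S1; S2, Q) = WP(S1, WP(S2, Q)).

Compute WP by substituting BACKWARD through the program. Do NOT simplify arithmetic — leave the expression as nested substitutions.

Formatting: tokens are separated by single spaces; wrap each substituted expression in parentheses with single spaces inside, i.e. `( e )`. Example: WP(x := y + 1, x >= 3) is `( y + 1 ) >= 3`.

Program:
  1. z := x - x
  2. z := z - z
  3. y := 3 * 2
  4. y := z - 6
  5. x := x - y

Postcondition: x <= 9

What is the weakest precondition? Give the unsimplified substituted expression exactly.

post: x <= 9
stmt 5: x := x - y  -- replace 1 occurrence(s) of x with (x - y)
  => ( x - y ) <= 9
stmt 4: y := z - 6  -- replace 1 occurrence(s) of y with (z - 6)
  => ( x - ( z - 6 ) ) <= 9
stmt 3: y := 3 * 2  -- replace 0 occurrence(s) of y with (3 * 2)
  => ( x - ( z - 6 ) ) <= 9
stmt 2: z := z - z  -- replace 1 occurrence(s) of z with (z - z)
  => ( x - ( ( z - z ) - 6 ) ) <= 9
stmt 1: z := x - x  -- replace 2 occurrence(s) of z with (x - x)
  => ( x - ( ( ( x - x ) - ( x - x ) ) - 6 ) ) <= 9

Answer: ( x - ( ( ( x - x ) - ( x - x ) ) - 6 ) ) <= 9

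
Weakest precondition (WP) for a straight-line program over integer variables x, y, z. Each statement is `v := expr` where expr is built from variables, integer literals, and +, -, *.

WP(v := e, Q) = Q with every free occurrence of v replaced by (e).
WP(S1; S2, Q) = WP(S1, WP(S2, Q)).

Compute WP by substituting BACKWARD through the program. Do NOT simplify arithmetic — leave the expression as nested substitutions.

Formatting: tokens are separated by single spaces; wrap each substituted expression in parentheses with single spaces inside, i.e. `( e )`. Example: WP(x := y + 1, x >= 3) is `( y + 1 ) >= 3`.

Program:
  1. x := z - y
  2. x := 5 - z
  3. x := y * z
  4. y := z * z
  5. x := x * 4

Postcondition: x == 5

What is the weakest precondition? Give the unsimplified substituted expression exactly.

post: x == 5
stmt 5: x := x * 4  -- replace 1 occurrence(s) of x with (x * 4)
  => ( x * 4 ) == 5
stmt 4: y := z * z  -- replace 0 occurrence(s) of y with (z * z)
  => ( x * 4 ) == 5
stmt 3: x := y * z  -- replace 1 occurrence(s) of x with (y * z)
  => ( ( y * z ) * 4 ) == 5
stmt 2: x := 5 - z  -- replace 0 occurrence(s) of x with (5 - z)
  => ( ( y * z ) * 4 ) == 5
stmt 1: x := z - y  -- replace 0 occurrence(s) of x with (z - y)
  => ( ( y * z ) * 4 ) == 5

Answer: ( ( y * z ) * 4 ) == 5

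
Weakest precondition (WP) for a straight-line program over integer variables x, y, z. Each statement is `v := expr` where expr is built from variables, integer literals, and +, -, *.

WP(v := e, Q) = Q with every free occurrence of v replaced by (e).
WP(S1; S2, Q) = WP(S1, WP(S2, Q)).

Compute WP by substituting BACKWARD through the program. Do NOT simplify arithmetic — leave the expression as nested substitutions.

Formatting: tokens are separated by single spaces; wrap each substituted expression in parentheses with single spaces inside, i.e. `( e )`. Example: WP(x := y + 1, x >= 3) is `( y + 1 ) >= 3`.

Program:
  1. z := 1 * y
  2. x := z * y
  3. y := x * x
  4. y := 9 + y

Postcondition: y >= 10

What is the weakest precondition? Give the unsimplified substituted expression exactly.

post: y >= 10
stmt 4: y := 9 + y  -- replace 1 occurrence(s) of y with (9 + y)
  => ( 9 + y ) >= 10
stmt 3: y := x * x  -- replace 1 occurrence(s) of y with (x * x)
  => ( 9 + ( x * x ) ) >= 10
stmt 2: x := z * y  -- replace 2 occurrence(s) of x with (z * y)
  => ( 9 + ( ( z * y ) * ( z * y ) ) ) >= 10
stmt 1: z := 1 * y  -- replace 2 occurrence(s) of z with (1 * y)
  => ( 9 + ( ( ( 1 * y ) * y ) * ( ( 1 * y ) * y ) ) ) >= 10

Answer: ( 9 + ( ( ( 1 * y ) * y ) * ( ( 1 * y ) * y ) ) ) >= 10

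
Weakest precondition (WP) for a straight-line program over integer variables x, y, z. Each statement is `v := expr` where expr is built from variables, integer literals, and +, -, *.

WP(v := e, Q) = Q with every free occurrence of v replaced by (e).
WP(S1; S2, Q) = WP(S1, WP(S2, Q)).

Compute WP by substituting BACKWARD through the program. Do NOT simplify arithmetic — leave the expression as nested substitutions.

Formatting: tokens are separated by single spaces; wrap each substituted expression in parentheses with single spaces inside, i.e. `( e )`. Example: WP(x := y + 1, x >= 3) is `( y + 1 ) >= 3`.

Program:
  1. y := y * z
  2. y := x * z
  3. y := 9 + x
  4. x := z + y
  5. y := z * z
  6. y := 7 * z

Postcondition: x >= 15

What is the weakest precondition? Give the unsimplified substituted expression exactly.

Answer: ( z + ( 9 + x ) ) >= 15

Derivation:
post: x >= 15
stmt 6: y := 7 * z  -- replace 0 occurrence(s) of y with (7 * z)
  => x >= 15
stmt 5: y := z * z  -- replace 0 occurrence(s) of y with (z * z)
  => x >= 15
stmt 4: x := z + y  -- replace 1 occurrence(s) of x with (z + y)
  => ( z + y ) >= 15
stmt 3: y := 9 + x  -- replace 1 occurrence(s) of y with (9 + x)
  => ( z + ( 9 + x ) ) >= 15
stmt 2: y := x * z  -- replace 0 occurrence(s) of y with (x * z)
  => ( z + ( 9 + x ) ) >= 15
stmt 1: y := y * z  -- replace 0 occurrence(s) of y with (y * z)
  => ( z + ( 9 + x ) ) >= 15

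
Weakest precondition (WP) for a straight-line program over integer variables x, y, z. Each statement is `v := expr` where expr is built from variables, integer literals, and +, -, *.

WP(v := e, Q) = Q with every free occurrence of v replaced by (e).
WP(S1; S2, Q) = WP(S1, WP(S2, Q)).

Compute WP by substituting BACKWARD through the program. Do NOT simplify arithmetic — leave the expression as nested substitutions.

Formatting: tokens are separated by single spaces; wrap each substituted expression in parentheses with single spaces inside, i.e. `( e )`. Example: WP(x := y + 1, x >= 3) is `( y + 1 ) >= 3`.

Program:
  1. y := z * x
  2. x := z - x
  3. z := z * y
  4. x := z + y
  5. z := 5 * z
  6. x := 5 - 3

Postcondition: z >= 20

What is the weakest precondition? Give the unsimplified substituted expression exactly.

Answer: ( 5 * ( z * ( z * x ) ) ) >= 20

Derivation:
post: z >= 20
stmt 6: x := 5 - 3  -- replace 0 occurrence(s) of x with (5 - 3)
  => z >= 20
stmt 5: z := 5 * z  -- replace 1 occurrence(s) of z with (5 * z)
  => ( 5 * z ) >= 20
stmt 4: x := z + y  -- replace 0 occurrence(s) of x with (z + y)
  => ( 5 * z ) >= 20
stmt 3: z := z * y  -- replace 1 occurrence(s) of z with (z * y)
  => ( 5 * ( z * y ) ) >= 20
stmt 2: x := z - x  -- replace 0 occurrence(s) of x with (z - x)
  => ( 5 * ( z * y ) ) >= 20
stmt 1: y := z * x  -- replace 1 occurrence(s) of y with (z * x)
  => ( 5 * ( z * ( z * x ) ) ) >= 20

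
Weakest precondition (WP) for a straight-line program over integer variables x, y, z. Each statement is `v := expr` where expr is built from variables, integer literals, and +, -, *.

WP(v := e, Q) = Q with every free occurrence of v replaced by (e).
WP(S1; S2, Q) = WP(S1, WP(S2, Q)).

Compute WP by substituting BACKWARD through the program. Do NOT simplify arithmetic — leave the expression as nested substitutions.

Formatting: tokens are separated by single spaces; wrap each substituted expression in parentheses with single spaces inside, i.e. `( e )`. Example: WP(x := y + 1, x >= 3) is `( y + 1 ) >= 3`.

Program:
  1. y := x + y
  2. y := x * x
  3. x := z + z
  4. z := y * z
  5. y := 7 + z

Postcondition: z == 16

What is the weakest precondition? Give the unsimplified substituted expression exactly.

post: z == 16
stmt 5: y := 7 + z  -- replace 0 occurrence(s) of y with (7 + z)
  => z == 16
stmt 4: z := y * z  -- replace 1 occurrence(s) of z with (y * z)
  => ( y * z ) == 16
stmt 3: x := z + z  -- replace 0 occurrence(s) of x with (z + z)
  => ( y * z ) == 16
stmt 2: y := x * x  -- replace 1 occurrence(s) of y with (x * x)
  => ( ( x * x ) * z ) == 16
stmt 1: y := x + y  -- replace 0 occurrence(s) of y with (x + y)
  => ( ( x * x ) * z ) == 16

Answer: ( ( x * x ) * z ) == 16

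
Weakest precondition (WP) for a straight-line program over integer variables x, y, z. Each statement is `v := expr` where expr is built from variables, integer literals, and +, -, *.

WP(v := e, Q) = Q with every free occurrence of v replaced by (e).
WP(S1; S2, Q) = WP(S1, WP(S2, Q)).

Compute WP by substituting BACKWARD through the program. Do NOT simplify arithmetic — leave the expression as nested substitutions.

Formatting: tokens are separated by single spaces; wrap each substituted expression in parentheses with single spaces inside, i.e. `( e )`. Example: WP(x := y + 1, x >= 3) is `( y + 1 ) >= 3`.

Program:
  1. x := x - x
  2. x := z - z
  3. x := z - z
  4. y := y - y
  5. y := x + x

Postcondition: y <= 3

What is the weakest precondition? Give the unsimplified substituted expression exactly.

post: y <= 3
stmt 5: y := x + x  -- replace 1 occurrence(s) of y with (x + x)
  => ( x + x ) <= 3
stmt 4: y := y - y  -- replace 0 occurrence(s) of y with (y - y)
  => ( x + x ) <= 3
stmt 3: x := z - z  -- replace 2 occurrence(s) of x with (z - z)
  => ( ( z - z ) + ( z - z ) ) <= 3
stmt 2: x := z - z  -- replace 0 occurrence(s) of x with (z - z)
  => ( ( z - z ) + ( z - z ) ) <= 3
stmt 1: x := x - x  -- replace 0 occurrence(s) of x with (x - x)
  => ( ( z - z ) + ( z - z ) ) <= 3

Answer: ( ( z - z ) + ( z - z ) ) <= 3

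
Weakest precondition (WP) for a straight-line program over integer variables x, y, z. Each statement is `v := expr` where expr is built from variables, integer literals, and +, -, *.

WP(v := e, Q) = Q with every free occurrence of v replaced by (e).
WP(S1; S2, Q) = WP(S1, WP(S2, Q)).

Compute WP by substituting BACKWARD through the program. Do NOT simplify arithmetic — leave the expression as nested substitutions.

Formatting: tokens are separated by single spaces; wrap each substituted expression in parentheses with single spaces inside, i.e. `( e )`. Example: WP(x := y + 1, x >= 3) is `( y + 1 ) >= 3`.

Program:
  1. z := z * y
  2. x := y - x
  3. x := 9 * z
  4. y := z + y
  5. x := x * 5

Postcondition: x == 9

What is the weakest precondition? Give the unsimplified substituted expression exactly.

Answer: ( ( 9 * ( z * y ) ) * 5 ) == 9

Derivation:
post: x == 9
stmt 5: x := x * 5  -- replace 1 occurrence(s) of x with (x * 5)
  => ( x * 5 ) == 9
stmt 4: y := z + y  -- replace 0 occurrence(s) of y with (z + y)
  => ( x * 5 ) == 9
stmt 3: x := 9 * z  -- replace 1 occurrence(s) of x with (9 * z)
  => ( ( 9 * z ) * 5 ) == 9
stmt 2: x := y - x  -- replace 0 occurrence(s) of x with (y - x)
  => ( ( 9 * z ) * 5 ) == 9
stmt 1: z := z * y  -- replace 1 occurrence(s) of z with (z * y)
  => ( ( 9 * ( z * y ) ) * 5 ) == 9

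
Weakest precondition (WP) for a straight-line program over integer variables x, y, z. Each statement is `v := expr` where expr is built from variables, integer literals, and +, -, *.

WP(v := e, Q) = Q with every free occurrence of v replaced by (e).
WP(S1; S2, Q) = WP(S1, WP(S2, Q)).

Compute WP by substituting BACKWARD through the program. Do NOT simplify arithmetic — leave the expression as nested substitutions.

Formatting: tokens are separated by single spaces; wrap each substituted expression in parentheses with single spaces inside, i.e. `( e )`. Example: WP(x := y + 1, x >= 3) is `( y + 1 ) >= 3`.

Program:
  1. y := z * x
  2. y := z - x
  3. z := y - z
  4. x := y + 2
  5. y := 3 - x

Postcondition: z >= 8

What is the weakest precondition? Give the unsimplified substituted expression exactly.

post: z >= 8
stmt 5: y := 3 - x  -- replace 0 occurrence(s) of y with (3 - x)
  => z >= 8
stmt 4: x := y + 2  -- replace 0 occurrence(s) of x with (y + 2)
  => z >= 8
stmt 3: z := y - z  -- replace 1 occurrence(s) of z with (y - z)
  => ( y - z ) >= 8
stmt 2: y := z - x  -- replace 1 occurrence(s) of y with (z - x)
  => ( ( z - x ) - z ) >= 8
stmt 1: y := z * x  -- replace 0 occurrence(s) of y with (z * x)
  => ( ( z - x ) - z ) >= 8

Answer: ( ( z - x ) - z ) >= 8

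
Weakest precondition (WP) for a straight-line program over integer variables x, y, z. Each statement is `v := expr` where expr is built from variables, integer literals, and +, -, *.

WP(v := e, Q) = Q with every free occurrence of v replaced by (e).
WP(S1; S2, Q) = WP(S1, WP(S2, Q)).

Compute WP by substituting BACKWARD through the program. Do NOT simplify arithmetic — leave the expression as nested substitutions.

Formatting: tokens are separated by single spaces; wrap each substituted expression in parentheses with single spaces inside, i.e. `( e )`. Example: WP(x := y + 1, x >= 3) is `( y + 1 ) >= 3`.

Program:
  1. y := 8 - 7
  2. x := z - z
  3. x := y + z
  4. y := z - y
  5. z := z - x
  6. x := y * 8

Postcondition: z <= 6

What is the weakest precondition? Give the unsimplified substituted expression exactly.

Answer: ( z - ( ( 8 - 7 ) + z ) ) <= 6

Derivation:
post: z <= 6
stmt 6: x := y * 8  -- replace 0 occurrence(s) of x with (y * 8)
  => z <= 6
stmt 5: z := z - x  -- replace 1 occurrence(s) of z with (z - x)
  => ( z - x ) <= 6
stmt 4: y := z - y  -- replace 0 occurrence(s) of y with (z - y)
  => ( z - x ) <= 6
stmt 3: x := y + z  -- replace 1 occurrence(s) of x with (y + z)
  => ( z - ( y + z ) ) <= 6
stmt 2: x := z - z  -- replace 0 occurrence(s) of x with (z - z)
  => ( z - ( y + z ) ) <= 6
stmt 1: y := 8 - 7  -- replace 1 occurrence(s) of y with (8 - 7)
  => ( z - ( ( 8 - 7 ) + z ) ) <= 6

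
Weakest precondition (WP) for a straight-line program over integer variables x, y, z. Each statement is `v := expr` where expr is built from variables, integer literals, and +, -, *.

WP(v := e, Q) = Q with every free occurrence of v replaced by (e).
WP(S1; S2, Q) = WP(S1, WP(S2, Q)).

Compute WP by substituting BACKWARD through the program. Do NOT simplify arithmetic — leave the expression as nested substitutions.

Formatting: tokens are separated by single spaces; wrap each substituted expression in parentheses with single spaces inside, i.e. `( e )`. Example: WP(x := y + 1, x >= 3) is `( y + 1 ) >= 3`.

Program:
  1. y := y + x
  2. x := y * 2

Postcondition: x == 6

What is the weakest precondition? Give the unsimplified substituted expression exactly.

post: x == 6
stmt 2: x := y * 2  -- replace 1 occurrence(s) of x with (y * 2)
  => ( y * 2 ) == 6
stmt 1: y := y + x  -- replace 1 occurrence(s) of y with (y + x)
  => ( ( y + x ) * 2 ) == 6

Answer: ( ( y + x ) * 2 ) == 6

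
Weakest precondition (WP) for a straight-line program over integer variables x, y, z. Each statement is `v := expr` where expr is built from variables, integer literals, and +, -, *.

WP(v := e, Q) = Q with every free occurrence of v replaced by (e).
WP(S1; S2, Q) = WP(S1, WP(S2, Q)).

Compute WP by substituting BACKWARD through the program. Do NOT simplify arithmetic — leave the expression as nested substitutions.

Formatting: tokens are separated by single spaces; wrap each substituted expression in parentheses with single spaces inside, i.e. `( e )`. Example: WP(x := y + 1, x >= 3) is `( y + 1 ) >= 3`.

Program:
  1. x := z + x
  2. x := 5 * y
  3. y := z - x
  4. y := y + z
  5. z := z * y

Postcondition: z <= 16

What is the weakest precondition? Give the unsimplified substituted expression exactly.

Answer: ( z * ( ( z - ( 5 * y ) ) + z ) ) <= 16

Derivation:
post: z <= 16
stmt 5: z := z * y  -- replace 1 occurrence(s) of z with (z * y)
  => ( z * y ) <= 16
stmt 4: y := y + z  -- replace 1 occurrence(s) of y with (y + z)
  => ( z * ( y + z ) ) <= 16
stmt 3: y := z - x  -- replace 1 occurrence(s) of y with (z - x)
  => ( z * ( ( z - x ) + z ) ) <= 16
stmt 2: x := 5 * y  -- replace 1 occurrence(s) of x with (5 * y)
  => ( z * ( ( z - ( 5 * y ) ) + z ) ) <= 16
stmt 1: x := z + x  -- replace 0 occurrence(s) of x with (z + x)
  => ( z * ( ( z - ( 5 * y ) ) + z ) ) <= 16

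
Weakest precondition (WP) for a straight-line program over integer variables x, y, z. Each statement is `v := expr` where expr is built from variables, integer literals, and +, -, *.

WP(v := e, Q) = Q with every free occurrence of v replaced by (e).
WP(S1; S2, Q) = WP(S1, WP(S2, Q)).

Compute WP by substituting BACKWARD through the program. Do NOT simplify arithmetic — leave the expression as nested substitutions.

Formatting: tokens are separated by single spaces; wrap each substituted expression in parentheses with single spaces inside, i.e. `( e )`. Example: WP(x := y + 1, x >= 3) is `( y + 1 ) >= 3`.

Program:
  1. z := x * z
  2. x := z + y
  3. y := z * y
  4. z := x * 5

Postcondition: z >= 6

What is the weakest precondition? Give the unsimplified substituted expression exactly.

post: z >= 6
stmt 4: z := x * 5  -- replace 1 occurrence(s) of z with (x * 5)
  => ( x * 5 ) >= 6
stmt 3: y := z * y  -- replace 0 occurrence(s) of y with (z * y)
  => ( x * 5 ) >= 6
stmt 2: x := z + y  -- replace 1 occurrence(s) of x with (z + y)
  => ( ( z + y ) * 5 ) >= 6
stmt 1: z := x * z  -- replace 1 occurrence(s) of z with (x * z)
  => ( ( ( x * z ) + y ) * 5 ) >= 6

Answer: ( ( ( x * z ) + y ) * 5 ) >= 6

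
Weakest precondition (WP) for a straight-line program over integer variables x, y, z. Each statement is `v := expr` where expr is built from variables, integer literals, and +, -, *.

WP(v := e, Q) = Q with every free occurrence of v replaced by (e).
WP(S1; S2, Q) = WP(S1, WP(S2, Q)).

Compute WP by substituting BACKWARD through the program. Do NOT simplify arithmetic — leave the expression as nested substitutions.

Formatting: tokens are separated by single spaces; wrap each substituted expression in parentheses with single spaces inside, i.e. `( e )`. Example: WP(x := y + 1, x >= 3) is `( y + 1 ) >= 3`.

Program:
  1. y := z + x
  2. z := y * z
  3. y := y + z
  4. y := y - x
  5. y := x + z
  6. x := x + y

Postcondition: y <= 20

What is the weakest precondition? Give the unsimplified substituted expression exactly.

Answer: ( x + ( ( z + x ) * z ) ) <= 20

Derivation:
post: y <= 20
stmt 6: x := x + y  -- replace 0 occurrence(s) of x with (x + y)
  => y <= 20
stmt 5: y := x + z  -- replace 1 occurrence(s) of y with (x + z)
  => ( x + z ) <= 20
stmt 4: y := y - x  -- replace 0 occurrence(s) of y with (y - x)
  => ( x + z ) <= 20
stmt 3: y := y + z  -- replace 0 occurrence(s) of y with (y + z)
  => ( x + z ) <= 20
stmt 2: z := y * z  -- replace 1 occurrence(s) of z with (y * z)
  => ( x + ( y * z ) ) <= 20
stmt 1: y := z + x  -- replace 1 occurrence(s) of y with (z + x)
  => ( x + ( ( z + x ) * z ) ) <= 20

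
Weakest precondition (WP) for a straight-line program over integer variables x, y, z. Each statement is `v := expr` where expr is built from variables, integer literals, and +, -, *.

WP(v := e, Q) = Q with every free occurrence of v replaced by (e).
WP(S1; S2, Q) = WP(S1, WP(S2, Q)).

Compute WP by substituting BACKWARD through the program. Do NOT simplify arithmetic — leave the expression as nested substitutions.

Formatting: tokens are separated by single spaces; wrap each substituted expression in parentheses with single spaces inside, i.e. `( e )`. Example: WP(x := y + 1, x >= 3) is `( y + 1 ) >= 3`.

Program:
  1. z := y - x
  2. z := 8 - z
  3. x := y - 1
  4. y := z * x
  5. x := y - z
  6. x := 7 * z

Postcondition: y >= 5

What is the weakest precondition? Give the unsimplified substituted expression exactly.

post: y >= 5
stmt 6: x := 7 * z  -- replace 0 occurrence(s) of x with (7 * z)
  => y >= 5
stmt 5: x := y - z  -- replace 0 occurrence(s) of x with (y - z)
  => y >= 5
stmt 4: y := z * x  -- replace 1 occurrence(s) of y with (z * x)
  => ( z * x ) >= 5
stmt 3: x := y - 1  -- replace 1 occurrence(s) of x with (y - 1)
  => ( z * ( y - 1 ) ) >= 5
stmt 2: z := 8 - z  -- replace 1 occurrence(s) of z with (8 - z)
  => ( ( 8 - z ) * ( y - 1 ) ) >= 5
stmt 1: z := y - x  -- replace 1 occurrence(s) of z with (y - x)
  => ( ( 8 - ( y - x ) ) * ( y - 1 ) ) >= 5

Answer: ( ( 8 - ( y - x ) ) * ( y - 1 ) ) >= 5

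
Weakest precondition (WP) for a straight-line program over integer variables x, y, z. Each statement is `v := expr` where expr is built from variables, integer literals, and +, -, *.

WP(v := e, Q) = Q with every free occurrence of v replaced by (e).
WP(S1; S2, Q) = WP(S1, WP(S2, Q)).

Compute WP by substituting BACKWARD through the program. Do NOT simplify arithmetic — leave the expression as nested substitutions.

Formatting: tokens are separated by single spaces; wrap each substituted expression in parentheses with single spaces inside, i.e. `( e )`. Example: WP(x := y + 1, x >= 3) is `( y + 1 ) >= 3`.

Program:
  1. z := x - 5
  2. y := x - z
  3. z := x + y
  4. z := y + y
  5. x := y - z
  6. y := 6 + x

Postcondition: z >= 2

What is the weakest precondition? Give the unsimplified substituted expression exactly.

Answer: ( ( x - ( x - 5 ) ) + ( x - ( x - 5 ) ) ) >= 2

Derivation:
post: z >= 2
stmt 6: y := 6 + x  -- replace 0 occurrence(s) of y with (6 + x)
  => z >= 2
stmt 5: x := y - z  -- replace 0 occurrence(s) of x with (y - z)
  => z >= 2
stmt 4: z := y + y  -- replace 1 occurrence(s) of z with (y + y)
  => ( y + y ) >= 2
stmt 3: z := x + y  -- replace 0 occurrence(s) of z with (x + y)
  => ( y + y ) >= 2
stmt 2: y := x - z  -- replace 2 occurrence(s) of y with (x - z)
  => ( ( x - z ) + ( x - z ) ) >= 2
stmt 1: z := x - 5  -- replace 2 occurrence(s) of z with (x - 5)
  => ( ( x - ( x - 5 ) ) + ( x - ( x - 5 ) ) ) >= 2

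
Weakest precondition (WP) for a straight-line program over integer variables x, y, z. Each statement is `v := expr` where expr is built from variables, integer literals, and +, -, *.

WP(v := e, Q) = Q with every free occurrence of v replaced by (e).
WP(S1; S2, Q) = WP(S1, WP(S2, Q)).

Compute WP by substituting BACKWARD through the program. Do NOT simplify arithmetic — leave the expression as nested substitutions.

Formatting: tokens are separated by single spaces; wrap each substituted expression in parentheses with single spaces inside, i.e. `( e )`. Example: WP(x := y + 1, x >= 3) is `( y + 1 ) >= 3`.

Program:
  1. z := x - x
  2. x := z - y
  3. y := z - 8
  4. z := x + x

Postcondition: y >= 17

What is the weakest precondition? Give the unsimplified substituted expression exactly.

post: y >= 17
stmt 4: z := x + x  -- replace 0 occurrence(s) of z with (x + x)
  => y >= 17
stmt 3: y := z - 8  -- replace 1 occurrence(s) of y with (z - 8)
  => ( z - 8 ) >= 17
stmt 2: x := z - y  -- replace 0 occurrence(s) of x with (z - y)
  => ( z - 8 ) >= 17
stmt 1: z := x - x  -- replace 1 occurrence(s) of z with (x - x)
  => ( ( x - x ) - 8 ) >= 17

Answer: ( ( x - x ) - 8 ) >= 17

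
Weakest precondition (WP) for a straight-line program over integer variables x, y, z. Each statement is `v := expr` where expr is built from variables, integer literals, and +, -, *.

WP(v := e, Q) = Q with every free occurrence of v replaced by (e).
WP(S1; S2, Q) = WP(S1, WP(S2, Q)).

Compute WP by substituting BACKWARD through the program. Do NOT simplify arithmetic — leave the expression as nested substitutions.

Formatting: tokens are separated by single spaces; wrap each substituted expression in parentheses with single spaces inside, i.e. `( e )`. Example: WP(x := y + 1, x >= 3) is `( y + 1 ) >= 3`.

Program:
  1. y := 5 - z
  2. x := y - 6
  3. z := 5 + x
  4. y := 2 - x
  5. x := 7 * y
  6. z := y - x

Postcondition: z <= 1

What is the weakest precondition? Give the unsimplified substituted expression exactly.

Answer: ( ( 2 - ( ( 5 - z ) - 6 ) ) - ( 7 * ( 2 - ( ( 5 - z ) - 6 ) ) ) ) <= 1

Derivation:
post: z <= 1
stmt 6: z := y - x  -- replace 1 occurrence(s) of z with (y - x)
  => ( y - x ) <= 1
stmt 5: x := 7 * y  -- replace 1 occurrence(s) of x with (7 * y)
  => ( y - ( 7 * y ) ) <= 1
stmt 4: y := 2 - x  -- replace 2 occurrence(s) of y with (2 - x)
  => ( ( 2 - x ) - ( 7 * ( 2 - x ) ) ) <= 1
stmt 3: z := 5 + x  -- replace 0 occurrence(s) of z with (5 + x)
  => ( ( 2 - x ) - ( 7 * ( 2 - x ) ) ) <= 1
stmt 2: x := y - 6  -- replace 2 occurrence(s) of x with (y - 6)
  => ( ( 2 - ( y - 6 ) ) - ( 7 * ( 2 - ( y - 6 ) ) ) ) <= 1
stmt 1: y := 5 - z  -- replace 2 occurrence(s) of y with (5 - z)
  => ( ( 2 - ( ( 5 - z ) - 6 ) ) - ( 7 * ( 2 - ( ( 5 - z ) - 6 ) ) ) ) <= 1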